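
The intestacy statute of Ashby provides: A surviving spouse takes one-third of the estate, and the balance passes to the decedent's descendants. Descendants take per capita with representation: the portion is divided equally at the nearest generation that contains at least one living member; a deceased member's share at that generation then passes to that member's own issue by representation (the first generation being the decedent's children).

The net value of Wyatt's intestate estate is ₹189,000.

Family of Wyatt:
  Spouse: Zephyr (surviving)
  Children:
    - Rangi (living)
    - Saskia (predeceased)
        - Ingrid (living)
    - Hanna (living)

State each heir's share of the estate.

Zephyr takes one-third of ₹189,000 = ₹63,000. The remaining ₹126,000 passes to the descendants.
The descendants' portion (₹126,000) is divided into 3 shares of ₹42,000: Rangi and Hanna each take ₹42,000; Saskia's ₹42,000 share passes to Saskia's issue.
Saskia's share (₹42,000) passes entirely to Ingrid.

Zephyr: ₹63,000; Rangi: ₹42,000; Ingrid: ₹42,000; Hanna: ₹42,000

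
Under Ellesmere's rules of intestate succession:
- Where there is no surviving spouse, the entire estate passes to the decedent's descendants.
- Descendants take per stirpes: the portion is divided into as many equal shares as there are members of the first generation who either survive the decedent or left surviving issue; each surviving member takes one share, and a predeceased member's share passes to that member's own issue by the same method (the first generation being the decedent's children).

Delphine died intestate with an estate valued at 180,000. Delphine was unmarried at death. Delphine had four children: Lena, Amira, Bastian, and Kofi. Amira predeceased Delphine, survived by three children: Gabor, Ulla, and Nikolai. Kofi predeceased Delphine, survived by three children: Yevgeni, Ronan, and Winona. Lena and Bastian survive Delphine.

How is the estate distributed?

The entire 180,000 passes to the descendants.
That amount (180,000) is divided into 4 shares of 45,000: Lena and Bastian each take 45,000; Amira's 45,000 share passes to Amira's issue; Kofi's 45,000 share passes to Kofi's issue.
Amira's share (45,000) is divided into 3 shares of 15,000: Gabor, Ulla, and Nikolai each take 15,000.
Kofi's share (45,000) is divided into 3 shares of 15,000: Yevgeni, Ronan, and Winona each take 15,000.

Lena: 45,000; Gabor: 15,000; Ulla: 15,000; Nikolai: 15,000; Bastian: 45,000; Yevgeni: 15,000; Ronan: 15,000; Winona: 15,000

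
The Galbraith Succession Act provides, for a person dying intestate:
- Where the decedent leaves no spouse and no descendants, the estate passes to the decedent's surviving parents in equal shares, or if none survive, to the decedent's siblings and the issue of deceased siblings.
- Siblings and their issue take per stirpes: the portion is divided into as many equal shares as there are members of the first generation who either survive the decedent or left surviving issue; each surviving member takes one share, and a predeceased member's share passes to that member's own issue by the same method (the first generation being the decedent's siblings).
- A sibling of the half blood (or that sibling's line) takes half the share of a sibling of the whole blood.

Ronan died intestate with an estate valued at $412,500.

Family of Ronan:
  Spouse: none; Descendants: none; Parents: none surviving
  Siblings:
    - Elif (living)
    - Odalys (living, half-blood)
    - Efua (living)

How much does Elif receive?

Elif receives $165,000.

The entire $412,500 passes to the siblings and their issue.
Counting each half-blood sibling's line as half a unit, there are 5/2 units in $412,500, so one unit is $165,000. Whole-blood lines (Elif and Efua) take $165,000 each; half-blood lines (Odalys) take $82,500 each.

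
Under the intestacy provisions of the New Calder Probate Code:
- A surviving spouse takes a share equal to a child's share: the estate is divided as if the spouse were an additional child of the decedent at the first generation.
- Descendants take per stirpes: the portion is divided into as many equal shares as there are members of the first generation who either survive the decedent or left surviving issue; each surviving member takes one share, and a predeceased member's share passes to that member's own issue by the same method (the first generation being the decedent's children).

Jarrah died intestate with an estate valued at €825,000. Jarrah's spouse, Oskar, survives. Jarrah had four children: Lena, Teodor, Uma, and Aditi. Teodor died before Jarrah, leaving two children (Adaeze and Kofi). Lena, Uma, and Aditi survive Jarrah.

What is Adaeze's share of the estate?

The spouse counts as an additional share at the children's level, so there are 5 primary shares of €165,000. Oskar takes one such share (€165,000).
The children's combined portion (€660,000) is divided into 4 shares of €165,000: Lena, Uma, and Aditi each take €165,000; Teodor's €165,000 share passes to Teodor's issue.
Teodor's share (€165,000) is divided into 2 shares of €82,500: Adaeze and Kofi each take €82,500.

Adaeze receives €82,500.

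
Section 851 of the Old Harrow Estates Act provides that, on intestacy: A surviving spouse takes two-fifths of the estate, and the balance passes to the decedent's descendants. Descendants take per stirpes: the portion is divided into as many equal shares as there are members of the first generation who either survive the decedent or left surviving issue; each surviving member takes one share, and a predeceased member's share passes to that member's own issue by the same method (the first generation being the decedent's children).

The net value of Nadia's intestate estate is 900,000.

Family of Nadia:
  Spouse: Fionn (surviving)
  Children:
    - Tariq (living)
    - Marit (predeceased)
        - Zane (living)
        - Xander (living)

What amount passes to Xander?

Xander receives 135,000.

Fionn takes two-fifths of 900,000 = 360,000. The remaining 540,000 passes to the descendants.
The descendants' portion (540,000) is divided into 2 shares of 270,000: Tariq takes 270,000; Marit's 270,000 share passes to Marit's issue.
Marit's share (270,000) is divided into 2 shares of 135,000: Zane and Xander each take 135,000.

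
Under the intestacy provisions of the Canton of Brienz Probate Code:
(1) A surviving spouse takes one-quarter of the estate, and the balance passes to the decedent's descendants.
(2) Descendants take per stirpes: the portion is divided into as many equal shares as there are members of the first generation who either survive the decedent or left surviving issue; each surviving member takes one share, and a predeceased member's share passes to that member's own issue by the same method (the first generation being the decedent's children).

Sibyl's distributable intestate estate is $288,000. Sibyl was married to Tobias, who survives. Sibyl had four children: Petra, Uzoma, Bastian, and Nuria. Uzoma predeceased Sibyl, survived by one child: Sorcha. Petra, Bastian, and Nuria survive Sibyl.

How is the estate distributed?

Tobias: $72,000; Petra: $54,000; Sorcha: $54,000; Bastian: $54,000; Nuria: $54,000

Tobias takes one-quarter of $288,000 = $72,000. The remaining $216,000 passes to the descendants.
The descendants' portion ($216,000) is divided into 4 shares of $54,000: Petra, Bastian, and Nuria each take $54,000; Uzoma's $54,000 share passes to Uzoma's issue.
Uzoma's share ($54,000) passes entirely to Sorcha.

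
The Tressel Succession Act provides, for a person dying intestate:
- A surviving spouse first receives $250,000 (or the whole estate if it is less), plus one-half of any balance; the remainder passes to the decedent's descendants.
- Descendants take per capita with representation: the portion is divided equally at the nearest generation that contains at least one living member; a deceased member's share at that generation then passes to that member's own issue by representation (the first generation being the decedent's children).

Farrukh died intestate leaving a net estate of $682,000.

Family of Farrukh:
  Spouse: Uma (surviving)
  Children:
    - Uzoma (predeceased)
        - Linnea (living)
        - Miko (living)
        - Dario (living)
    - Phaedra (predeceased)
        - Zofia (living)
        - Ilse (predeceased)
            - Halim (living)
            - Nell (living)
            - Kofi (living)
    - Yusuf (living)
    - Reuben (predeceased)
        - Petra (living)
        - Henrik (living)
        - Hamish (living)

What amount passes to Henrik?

Uma first takes $250,000, leaving a balance of $432,000. Uma then takes one-half of the balance ($216,000), for a total of $466,000. The remaining $216,000 passes to the descendants.
The descendants' portion ($216,000) is divided into 4 shares of $54,000: Yusuf takes $54,000; Uzoma's $54,000 share passes to Uzoma's issue; Phaedra's $54,000 share passes to Phaedra's issue; Reuben's $54,000 share passes to Reuben's issue.
Uzoma's share ($54,000) is divided into 3 shares of $18,000: Linnea, Miko, and Dario each take $18,000.
Phaedra's share ($54,000) is divided into 2 shares of $27,000: Zofia takes $27,000; Ilse's $27,000 share passes to Ilse's issue.
Ilse's share ($27,000) is divided into 3 shares of $9,000: Halim, Nell, and Kofi each take $9,000.
Reuben's share ($54,000) is divided into 3 shares of $18,000: Petra, Henrik, and Hamish each take $18,000.

Henrik receives $18,000.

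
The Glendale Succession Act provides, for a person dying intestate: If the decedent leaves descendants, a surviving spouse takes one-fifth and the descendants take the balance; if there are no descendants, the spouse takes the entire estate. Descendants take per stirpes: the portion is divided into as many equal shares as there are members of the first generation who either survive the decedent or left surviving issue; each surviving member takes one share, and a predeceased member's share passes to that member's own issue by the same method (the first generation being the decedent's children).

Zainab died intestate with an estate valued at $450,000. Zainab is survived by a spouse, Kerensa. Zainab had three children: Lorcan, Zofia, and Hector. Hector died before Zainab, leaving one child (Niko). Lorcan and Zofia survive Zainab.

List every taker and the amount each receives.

Kerensa takes one-fifth of $450,000 = $90,000. The remaining $360,000 passes to the descendants.
The descendants' portion ($360,000) is divided into 3 shares of $120,000: Lorcan and Zofia each take $120,000; Hector's $120,000 share passes to Hector's issue.
Hector's share ($120,000) passes entirely to Niko.

Kerensa: $90,000; Lorcan: $120,000; Zofia: $120,000; Niko: $120,000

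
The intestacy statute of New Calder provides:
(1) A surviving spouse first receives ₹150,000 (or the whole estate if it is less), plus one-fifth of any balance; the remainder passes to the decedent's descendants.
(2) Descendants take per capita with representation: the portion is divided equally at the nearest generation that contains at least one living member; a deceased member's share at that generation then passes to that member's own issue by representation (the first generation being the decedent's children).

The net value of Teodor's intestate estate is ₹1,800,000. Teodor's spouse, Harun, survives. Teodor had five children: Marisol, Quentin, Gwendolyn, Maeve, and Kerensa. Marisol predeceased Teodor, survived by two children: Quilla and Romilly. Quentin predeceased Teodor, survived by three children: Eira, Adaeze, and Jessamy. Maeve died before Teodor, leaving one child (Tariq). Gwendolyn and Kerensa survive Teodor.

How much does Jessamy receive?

Jessamy receives ₹88,000.

Harun first takes ₹150,000, leaving a balance of ₹1,650,000. Harun then takes one-fifth of the balance (₹330,000), for a total of ₹480,000. The remaining ₹1,320,000 passes to the descendants.
The descendants' portion (₹1,320,000) is divided into 5 shares of ₹264,000: Gwendolyn and Kerensa each take ₹264,000; Marisol's ₹264,000 share passes to Marisol's issue; Quentin's ₹264,000 share passes to Quentin's issue; Maeve's ₹264,000 share passes to Maeve's issue.
Marisol's share (₹264,000) is divided into 2 shares of ₹132,000: Quilla and Romilly each take ₹132,000.
Quentin's share (₹264,000) is divided into 3 shares of ₹88,000: Eira, Adaeze, and Jessamy each take ₹88,000.
Maeve's share (₹264,000) passes entirely to Tariq.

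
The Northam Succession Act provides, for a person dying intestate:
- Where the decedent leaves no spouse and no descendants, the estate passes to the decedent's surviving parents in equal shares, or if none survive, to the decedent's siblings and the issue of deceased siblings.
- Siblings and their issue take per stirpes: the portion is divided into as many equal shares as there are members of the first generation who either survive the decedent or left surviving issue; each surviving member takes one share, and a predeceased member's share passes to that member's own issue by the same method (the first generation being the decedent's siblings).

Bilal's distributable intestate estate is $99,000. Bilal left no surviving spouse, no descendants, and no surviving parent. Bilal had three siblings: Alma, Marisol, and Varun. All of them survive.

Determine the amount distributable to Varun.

The entire $99,000 passes to the siblings and their issue.
That amount ($99,000) is divided into 3 shares of $33,000: Alma, Marisol, and Varun each take $33,000.

Varun receives $33,000.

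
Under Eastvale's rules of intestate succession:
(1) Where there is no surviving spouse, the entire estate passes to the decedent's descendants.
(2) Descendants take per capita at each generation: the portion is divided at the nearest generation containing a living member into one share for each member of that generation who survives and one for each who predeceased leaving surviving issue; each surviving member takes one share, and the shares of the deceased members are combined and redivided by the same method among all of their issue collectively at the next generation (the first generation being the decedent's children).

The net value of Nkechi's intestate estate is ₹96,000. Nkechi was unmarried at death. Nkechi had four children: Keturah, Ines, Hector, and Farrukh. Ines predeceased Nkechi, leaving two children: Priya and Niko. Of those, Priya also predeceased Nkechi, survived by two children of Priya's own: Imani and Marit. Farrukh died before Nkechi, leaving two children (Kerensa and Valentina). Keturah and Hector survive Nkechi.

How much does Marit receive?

Marit receives ₹6,000.

The entire ₹96,000 passes to the descendants.
That amount (₹96,000) is divided at the children's generation into 4 shares of ₹24,000. Keturah and Hector each take ₹24,000. The 2 shares of the deceased (Ines and Farrukh) are combined into a pool of ₹48,000.
That pool (₹48,000) is divided at the grandchildren's generation into 4 shares of ₹12,000. Niko, Kerensa, and Valentina each take ₹12,000. The remaining share for the deceased Priya (₹12,000) is carried to the next generation.
That pool (₹12,000) is divided at the great-grandchildren's generation equally among Imani and Marit: ₹6,000 each.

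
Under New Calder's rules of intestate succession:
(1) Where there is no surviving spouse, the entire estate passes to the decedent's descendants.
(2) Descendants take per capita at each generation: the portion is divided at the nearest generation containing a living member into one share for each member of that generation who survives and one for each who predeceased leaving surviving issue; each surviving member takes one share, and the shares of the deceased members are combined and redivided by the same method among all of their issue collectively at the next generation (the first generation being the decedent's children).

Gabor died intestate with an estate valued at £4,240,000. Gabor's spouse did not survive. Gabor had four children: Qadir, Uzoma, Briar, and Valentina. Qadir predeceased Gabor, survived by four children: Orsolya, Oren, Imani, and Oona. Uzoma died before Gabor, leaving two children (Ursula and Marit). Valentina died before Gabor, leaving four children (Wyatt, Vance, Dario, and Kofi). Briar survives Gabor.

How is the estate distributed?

Orsolya: £318,000; Oren: £318,000; Imani: £318,000; Oona: £318,000; Ursula: £318,000; Marit: £318,000; Briar: £1,060,000; Wyatt: £318,000; Vance: £318,000; Dario: £318,000; Kofi: £318,000

The entire £4,240,000 passes to the descendants.
That amount (£4,240,000) is divided at the children's generation into 4 shares of £1,060,000. Briar takes £1,060,000. The 3 shares of the deceased (Qadir, Uzoma, and Valentina) are combined into a pool of £3,180,000.
That pool (£3,180,000) is divided at the grandchildren's generation equally among Orsolya, Oren, Imani, Oona, Ursula, Marit, Wyatt, Vance, Dario, and Kofi: £318,000 each.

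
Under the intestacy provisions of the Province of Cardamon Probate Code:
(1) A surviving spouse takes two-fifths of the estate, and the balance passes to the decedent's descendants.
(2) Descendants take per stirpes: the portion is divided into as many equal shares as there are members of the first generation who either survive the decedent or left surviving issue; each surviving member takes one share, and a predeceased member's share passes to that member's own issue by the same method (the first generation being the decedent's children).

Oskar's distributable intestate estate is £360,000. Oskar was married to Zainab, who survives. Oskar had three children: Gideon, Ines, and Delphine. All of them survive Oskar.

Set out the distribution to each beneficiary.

Zainab takes two-fifths of £360,000 = £144,000. The remaining £216,000 passes to the descendants.
The descendants' portion (£216,000) is divided into 3 shares of £72,000: Gideon, Ines, and Delphine each take £72,000.

Zainab: £144,000; Gideon: £72,000; Ines: £72,000; Delphine: £72,000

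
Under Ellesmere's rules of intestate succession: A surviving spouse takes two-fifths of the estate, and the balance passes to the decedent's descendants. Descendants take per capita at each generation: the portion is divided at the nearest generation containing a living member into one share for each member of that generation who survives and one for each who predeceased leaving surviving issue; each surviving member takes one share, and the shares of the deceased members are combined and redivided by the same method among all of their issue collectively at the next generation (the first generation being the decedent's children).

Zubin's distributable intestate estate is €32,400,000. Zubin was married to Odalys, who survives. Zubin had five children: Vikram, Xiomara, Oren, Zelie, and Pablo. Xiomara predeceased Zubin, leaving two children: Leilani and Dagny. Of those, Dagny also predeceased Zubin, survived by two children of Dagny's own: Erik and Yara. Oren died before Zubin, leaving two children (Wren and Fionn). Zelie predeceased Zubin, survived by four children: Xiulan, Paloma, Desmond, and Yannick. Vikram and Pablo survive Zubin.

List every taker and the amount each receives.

Odalys: €12,960,000; Vikram: €3,888,000; Leilani: €1,458,000; Erik: €729,000; Yara: €729,000; Wren: €1,458,000; Fionn: €1,458,000; Xiulan: €1,458,000; Paloma: €1,458,000; Desmond: €1,458,000; Yannick: €1,458,000; Pablo: €3,888,000

Odalys takes two-fifths of €32,400,000 = €12,960,000. The remaining €19,440,000 passes to the descendants.
The descendants' portion (€19,440,000) is divided at the children's generation into 5 shares of €3,888,000. Vikram and Pablo each take €3,888,000. The 3 shares of the deceased (Xiomara, Oren, and Zelie) are combined into a pool of €11,664,000.
That pool (€11,664,000) is divided at the grandchildren's generation into 8 shares of €1,458,000. Leilani, Wren, Fionn, Xiulan, Paloma, Desmond, and Yannick each take €1,458,000. The remaining share for the deceased Dagny (€1,458,000) is carried to the next generation.
That pool (€1,458,000) is divided at the great-grandchildren's generation equally among Erik and Yara: €729,000 each.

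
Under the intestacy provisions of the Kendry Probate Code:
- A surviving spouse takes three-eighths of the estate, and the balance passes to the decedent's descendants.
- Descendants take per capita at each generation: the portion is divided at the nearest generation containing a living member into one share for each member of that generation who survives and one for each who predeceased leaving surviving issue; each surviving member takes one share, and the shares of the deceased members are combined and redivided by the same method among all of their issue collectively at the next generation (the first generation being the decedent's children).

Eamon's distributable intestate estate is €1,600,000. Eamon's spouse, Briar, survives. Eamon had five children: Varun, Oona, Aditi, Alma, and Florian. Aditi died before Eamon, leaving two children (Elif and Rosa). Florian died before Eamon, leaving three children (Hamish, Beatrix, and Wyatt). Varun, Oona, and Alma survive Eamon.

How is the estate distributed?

Briar takes three-eighths of €1,600,000 = €600,000. The remaining €1,000,000 passes to the descendants.
The descendants' portion (€1,000,000) is divided at the children's generation into 5 shares of €200,000. Varun, Oona, and Alma each take €200,000. The 2 shares of the deceased (Aditi and Florian) are combined into a pool of €400,000.
That pool (€400,000) is divided at the grandchildren's generation equally among Elif, Rosa, Hamish, Beatrix, and Wyatt: €80,000 each.

Briar: €600,000; Varun: €200,000; Oona: €200,000; Elif: €80,000; Rosa: €80,000; Alma: €200,000; Hamish: €80,000; Beatrix: €80,000; Wyatt: €80,000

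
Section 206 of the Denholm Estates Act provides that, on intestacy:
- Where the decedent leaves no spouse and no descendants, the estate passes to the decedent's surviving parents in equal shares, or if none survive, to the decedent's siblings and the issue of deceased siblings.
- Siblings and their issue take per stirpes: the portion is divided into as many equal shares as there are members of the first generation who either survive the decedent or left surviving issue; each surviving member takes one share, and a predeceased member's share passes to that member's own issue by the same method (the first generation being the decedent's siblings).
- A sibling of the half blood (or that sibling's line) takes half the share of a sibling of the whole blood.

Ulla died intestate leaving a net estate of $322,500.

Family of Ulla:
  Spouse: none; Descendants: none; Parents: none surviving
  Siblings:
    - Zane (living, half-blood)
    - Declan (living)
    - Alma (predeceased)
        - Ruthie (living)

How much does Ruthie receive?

The entire $322,500 passes to the siblings and their issue.
Counting each half-blood sibling's line as half a unit, there are 5/2 units in $322,500, so one unit is $129,000. Whole-blood lines (Declan and Alma) take $129,000 each; half-blood lines (Zane) take $64,500 each.
Alma's share ($129,000) passes entirely to Ruthie.

Ruthie receives $129,000.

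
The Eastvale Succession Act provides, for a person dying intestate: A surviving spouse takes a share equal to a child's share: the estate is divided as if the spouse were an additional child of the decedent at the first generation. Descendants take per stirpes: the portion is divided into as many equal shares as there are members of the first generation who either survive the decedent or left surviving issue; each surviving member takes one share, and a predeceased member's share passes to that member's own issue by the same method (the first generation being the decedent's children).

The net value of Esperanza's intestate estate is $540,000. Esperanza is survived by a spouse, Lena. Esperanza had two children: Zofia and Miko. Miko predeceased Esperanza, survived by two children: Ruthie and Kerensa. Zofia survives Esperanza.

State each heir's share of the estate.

The spouse counts as an additional share at the children's level, so there are 3 primary shares of $180,000. Lena takes one such share ($180,000).
The children's combined portion ($360,000) is divided into 2 shares of $180,000: Zofia takes $180,000; Miko's $180,000 share passes to Miko's issue.
Miko's share ($180,000) is divided into 2 shares of $90,000: Ruthie and Kerensa each take $90,000.

Lena: $180,000; Zofia: $180,000; Ruthie: $90,000; Kerensa: $90,000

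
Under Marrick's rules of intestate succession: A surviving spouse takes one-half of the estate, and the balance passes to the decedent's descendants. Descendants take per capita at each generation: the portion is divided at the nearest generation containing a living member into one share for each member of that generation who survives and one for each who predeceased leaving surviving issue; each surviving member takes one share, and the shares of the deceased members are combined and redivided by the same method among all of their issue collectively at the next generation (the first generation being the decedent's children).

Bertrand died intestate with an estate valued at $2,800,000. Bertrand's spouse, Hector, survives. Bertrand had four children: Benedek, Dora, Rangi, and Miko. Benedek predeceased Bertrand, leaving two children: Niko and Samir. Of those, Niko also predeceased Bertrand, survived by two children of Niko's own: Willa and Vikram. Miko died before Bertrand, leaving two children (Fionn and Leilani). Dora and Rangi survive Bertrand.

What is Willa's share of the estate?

Willa receives $87,500.

Hector takes one-half of $2,800,000 = $1,400,000. The remaining $1,400,000 passes to the descendants.
The descendants' portion ($1,400,000) is divided at the children's generation into 4 shares of $350,000. Dora and Rangi each take $350,000. The 2 shares of the deceased (Benedek and Miko) are combined into a pool of $700,000.
That pool ($700,000) is divided at the grandchildren's generation into 4 shares of $175,000. Samir, Fionn, and Leilani each take $175,000. The remaining share for the deceased Niko ($175,000) is carried to the next generation.
That pool ($175,000) is divided at the great-grandchildren's generation equally among Willa and Vikram: $87,500 each.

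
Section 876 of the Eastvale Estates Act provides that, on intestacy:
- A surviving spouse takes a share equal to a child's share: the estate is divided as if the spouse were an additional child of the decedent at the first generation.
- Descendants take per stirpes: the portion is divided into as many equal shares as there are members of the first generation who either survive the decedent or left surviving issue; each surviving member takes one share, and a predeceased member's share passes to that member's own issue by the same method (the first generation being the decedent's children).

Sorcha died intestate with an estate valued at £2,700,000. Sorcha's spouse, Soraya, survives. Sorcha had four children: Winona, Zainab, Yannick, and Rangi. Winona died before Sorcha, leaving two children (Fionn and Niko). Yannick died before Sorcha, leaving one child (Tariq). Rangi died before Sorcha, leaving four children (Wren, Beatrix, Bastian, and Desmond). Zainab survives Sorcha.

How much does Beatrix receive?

Beatrix receives £135,000.

The spouse counts as an additional share at the children's level, so there are 5 primary shares of £540,000. Soraya takes one such share (£540,000).
The children's combined portion (£2,160,000) is divided into 4 shares of £540,000: Zainab takes £540,000; Winona's £540,000 share passes to Winona's issue; Yannick's £540,000 share passes to Yannick's issue; Rangi's £540,000 share passes to Rangi's issue.
Winona's share (£540,000) is divided into 2 shares of £270,000: Fionn and Niko each take £270,000.
Yannick's share (£540,000) passes entirely to Tariq.
Rangi's share (£540,000) is divided into 4 shares of £135,000: Wren, Beatrix, Bastian, and Desmond each take £135,000.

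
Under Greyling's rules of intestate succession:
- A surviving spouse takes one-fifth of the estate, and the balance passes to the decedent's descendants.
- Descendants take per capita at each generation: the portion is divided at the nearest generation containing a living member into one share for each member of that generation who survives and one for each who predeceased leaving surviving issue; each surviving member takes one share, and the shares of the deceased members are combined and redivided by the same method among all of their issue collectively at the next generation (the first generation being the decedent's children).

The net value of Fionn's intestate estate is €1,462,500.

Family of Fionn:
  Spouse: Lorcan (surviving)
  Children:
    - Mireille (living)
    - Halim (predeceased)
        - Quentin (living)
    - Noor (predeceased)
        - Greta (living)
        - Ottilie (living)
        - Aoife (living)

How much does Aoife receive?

Lorcan takes one-fifth of €1,462,500 = €292,500. The remaining €1,170,000 passes to the descendants.
The descendants' portion (€1,170,000) is divided at the children's generation into 3 shares of €390,000. Mireille takes €390,000. The 2 shares of the deceased (Halim and Noor) are combined into a pool of €780,000.
That pool (€780,000) is divided at the grandchildren's generation equally among Quentin, Greta, Ottilie, and Aoife: €195,000 each.

Aoife receives €195,000.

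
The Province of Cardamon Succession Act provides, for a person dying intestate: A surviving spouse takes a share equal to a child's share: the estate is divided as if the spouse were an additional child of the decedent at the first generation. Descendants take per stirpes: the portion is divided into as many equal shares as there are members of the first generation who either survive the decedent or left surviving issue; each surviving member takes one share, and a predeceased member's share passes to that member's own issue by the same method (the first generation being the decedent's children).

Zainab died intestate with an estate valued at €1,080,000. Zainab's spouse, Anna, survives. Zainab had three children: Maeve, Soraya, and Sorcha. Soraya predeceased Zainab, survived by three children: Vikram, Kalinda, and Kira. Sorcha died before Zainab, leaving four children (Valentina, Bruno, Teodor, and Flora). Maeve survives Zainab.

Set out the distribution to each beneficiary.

The spouse counts as an additional share at the children's level, so there are 4 primary shares of €270,000. Anna takes one such share (€270,000).
The children's combined portion (€810,000) is divided into 3 shares of €270,000: Maeve takes €270,000; Soraya's €270,000 share passes to Soraya's issue; Sorcha's €270,000 share passes to Sorcha's issue.
Soraya's share (€270,000) is divided into 3 shares of €90,000: Vikram, Kalinda, and Kira each take €90,000.
Sorcha's share (€270,000) is divided into 4 shares of €67,500: Valentina, Bruno, Teodor, and Flora each take €67,500.

Anna: €270,000; Maeve: €270,000; Vikram: €90,000; Kalinda: €90,000; Kira: €90,000; Valentina: €67,500; Bruno: €67,500; Teodor: €67,500; Flora: €67,500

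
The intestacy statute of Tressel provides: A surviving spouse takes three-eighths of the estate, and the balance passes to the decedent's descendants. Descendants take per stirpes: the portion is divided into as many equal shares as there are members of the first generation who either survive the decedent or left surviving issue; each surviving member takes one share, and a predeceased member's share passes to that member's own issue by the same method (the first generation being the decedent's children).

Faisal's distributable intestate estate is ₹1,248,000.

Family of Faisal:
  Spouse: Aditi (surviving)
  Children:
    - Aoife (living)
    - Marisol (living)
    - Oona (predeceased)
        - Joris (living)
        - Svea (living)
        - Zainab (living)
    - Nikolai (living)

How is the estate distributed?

Aditi takes three-eighths of ₹1,248,000 = ₹468,000. The remaining ₹780,000 passes to the descendants.
The descendants' portion (₹780,000) is divided into 4 shares of ₹195,000: Aoife, Marisol, and Nikolai each take ₹195,000; Oona's ₹195,000 share passes to Oona's issue.
Oona's share (₹195,000) is divided into 3 shares of ₹65,000: Joris, Svea, and Zainab each take ₹65,000.

Aditi: ₹468,000; Aoife: ₹195,000; Marisol: ₹195,000; Joris: ₹65,000; Svea: ₹65,000; Zainab: ₹65,000; Nikolai: ₹195,000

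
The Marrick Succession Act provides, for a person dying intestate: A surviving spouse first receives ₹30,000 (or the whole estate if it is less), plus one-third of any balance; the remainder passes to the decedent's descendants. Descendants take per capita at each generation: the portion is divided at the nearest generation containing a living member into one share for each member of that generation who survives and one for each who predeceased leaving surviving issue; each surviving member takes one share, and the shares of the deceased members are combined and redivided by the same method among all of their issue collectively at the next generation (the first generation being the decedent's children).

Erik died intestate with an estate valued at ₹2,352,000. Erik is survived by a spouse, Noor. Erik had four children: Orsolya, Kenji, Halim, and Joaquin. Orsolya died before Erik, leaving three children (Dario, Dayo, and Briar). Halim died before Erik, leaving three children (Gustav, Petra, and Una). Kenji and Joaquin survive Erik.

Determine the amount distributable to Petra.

Petra receives ₹129,000.

Noor first takes ₹30,000, leaving a balance of ₹2,322,000. Noor then takes one-third of the balance (₹774,000), for a total of ₹804,000. The remaining ₹1,548,000 passes to the descendants.
The descendants' portion (₹1,548,000) is divided at the children's generation into 4 shares of ₹387,000. Kenji and Joaquin each take ₹387,000. The 2 shares of the deceased (Orsolya and Halim) are combined into a pool of ₹774,000.
That pool (₹774,000) is divided at the grandchildren's generation equally among Dario, Dayo, Briar, Gustav, Petra, and Una: ₹129,000 each.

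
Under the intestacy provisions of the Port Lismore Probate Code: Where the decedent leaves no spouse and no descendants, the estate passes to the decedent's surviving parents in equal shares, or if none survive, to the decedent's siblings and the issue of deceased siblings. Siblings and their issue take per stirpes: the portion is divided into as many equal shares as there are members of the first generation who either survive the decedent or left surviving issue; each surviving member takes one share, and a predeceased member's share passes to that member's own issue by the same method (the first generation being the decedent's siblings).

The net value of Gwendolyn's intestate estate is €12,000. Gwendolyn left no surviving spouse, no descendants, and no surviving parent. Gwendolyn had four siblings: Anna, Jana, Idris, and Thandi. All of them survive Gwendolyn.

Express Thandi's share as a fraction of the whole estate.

The entire €12,000 passes to the siblings and their issue.
That amount (€12,000) is divided into 4 shares of €3,000: Anna, Jana, Idris, and Thandi each take €3,000.

Thandi receives 1/4 of the estate.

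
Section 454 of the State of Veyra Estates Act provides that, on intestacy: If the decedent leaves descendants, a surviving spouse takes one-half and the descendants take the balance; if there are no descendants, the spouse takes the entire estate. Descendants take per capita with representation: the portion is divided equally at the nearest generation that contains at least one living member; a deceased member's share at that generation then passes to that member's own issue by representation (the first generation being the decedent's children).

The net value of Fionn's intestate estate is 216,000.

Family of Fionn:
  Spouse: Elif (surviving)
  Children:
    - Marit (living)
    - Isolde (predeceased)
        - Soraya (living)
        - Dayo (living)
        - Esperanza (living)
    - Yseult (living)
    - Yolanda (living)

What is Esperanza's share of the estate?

Esperanza receives 9,000.

Elif takes one-half of 216,000 = 108,000. The remaining 108,000 passes to the descendants.
The descendants' portion (108,000) is divided into 4 shares of 27,000: Marit, Yseult, and Yolanda each take 27,000; Isolde's 27,000 share passes to Isolde's issue.
Isolde's share (27,000) is divided into 3 shares of 9,000: Soraya, Dayo, and Esperanza each take 9,000.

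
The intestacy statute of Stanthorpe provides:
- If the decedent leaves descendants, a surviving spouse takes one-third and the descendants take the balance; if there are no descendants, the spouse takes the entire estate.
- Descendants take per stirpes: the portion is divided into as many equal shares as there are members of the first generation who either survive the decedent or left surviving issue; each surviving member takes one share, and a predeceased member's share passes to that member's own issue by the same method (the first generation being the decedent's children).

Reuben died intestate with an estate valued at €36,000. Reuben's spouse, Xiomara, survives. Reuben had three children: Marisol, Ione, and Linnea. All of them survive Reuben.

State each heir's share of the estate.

Xiomara takes one-third of €36,000 = €12,000. The remaining €24,000 passes to the descendants.
The descendants' portion (€24,000) is divided into 3 shares of €8,000: Marisol, Ione, and Linnea each take €8,000.

Xiomara: €12,000; Marisol: €8,000; Ione: €8,000; Linnea: €8,000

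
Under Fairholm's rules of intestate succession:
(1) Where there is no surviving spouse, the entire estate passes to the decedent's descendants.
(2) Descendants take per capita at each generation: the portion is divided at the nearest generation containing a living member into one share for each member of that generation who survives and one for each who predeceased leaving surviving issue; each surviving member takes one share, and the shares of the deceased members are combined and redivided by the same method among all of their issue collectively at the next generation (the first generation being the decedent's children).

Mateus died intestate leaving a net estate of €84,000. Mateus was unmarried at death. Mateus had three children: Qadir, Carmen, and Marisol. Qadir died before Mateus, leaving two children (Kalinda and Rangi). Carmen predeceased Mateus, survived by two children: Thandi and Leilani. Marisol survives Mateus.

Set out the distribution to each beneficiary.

Kalinda: €14,000; Rangi: €14,000; Thandi: €14,000; Leilani: €14,000; Marisol: €28,000

The entire €84,000 passes to the descendants.
That amount (€84,000) is divided at the children's generation into 3 shares of €28,000. Marisol takes €28,000. The 2 shares of the deceased (Qadir and Carmen) are combined into a pool of €56,000.
That pool (€56,000) is divided at the grandchildren's generation equally among Kalinda, Rangi, Thandi, and Leilani: €14,000 each.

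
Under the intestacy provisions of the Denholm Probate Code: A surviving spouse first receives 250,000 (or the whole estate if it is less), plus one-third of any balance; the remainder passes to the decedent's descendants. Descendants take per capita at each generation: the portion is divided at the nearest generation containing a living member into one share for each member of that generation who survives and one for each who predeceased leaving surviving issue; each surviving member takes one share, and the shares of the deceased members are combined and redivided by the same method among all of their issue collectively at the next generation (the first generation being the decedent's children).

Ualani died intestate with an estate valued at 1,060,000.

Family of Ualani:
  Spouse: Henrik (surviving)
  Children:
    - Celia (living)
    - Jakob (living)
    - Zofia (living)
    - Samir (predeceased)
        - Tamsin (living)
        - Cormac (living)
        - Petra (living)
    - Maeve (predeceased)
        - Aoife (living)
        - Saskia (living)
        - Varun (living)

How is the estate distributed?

Henrik first takes 250,000, leaving a balance of 810,000. Henrik then takes one-third of the balance (270,000), for a total of 520,000. The remaining 540,000 passes to the descendants.
The descendants' portion (540,000) is divided at the children's generation into 5 shares of 108,000. Celia, Jakob, and Zofia each take 108,000. The 2 shares of the deceased (Samir and Maeve) are combined into a pool of 216,000.
That pool (216,000) is divided at the grandchildren's generation equally among Tamsin, Cormac, Petra, Aoife, Saskia, and Varun: 36,000 each.

Henrik: 520,000; Celia: 108,000; Jakob: 108,000; Zofia: 108,000; Tamsin: 36,000; Cormac: 36,000; Petra: 36,000; Aoife: 36,000; Saskia: 36,000; Varun: 36,000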